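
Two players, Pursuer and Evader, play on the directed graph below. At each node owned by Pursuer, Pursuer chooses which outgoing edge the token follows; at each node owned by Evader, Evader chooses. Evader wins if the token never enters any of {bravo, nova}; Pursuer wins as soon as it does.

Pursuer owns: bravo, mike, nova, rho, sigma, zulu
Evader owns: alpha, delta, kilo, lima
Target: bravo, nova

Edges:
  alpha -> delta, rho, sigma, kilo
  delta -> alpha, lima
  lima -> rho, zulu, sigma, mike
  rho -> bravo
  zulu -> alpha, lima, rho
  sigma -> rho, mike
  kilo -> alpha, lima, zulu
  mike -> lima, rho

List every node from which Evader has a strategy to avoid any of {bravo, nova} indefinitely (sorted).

A0 = {bravo, nova}
A1: add {rho} — rho (Pursuer) has rho→bravo.
A2: add {mike, sigma, zulu} — zulu (Pursuer) has zulu→rho; sigma (Pursuer) has sigma→rho; mike (Pursuer) has mike→rho.
A3: add {lima} — lima (Evader): all of {rho, zulu, sigma, mike} already in.
A4 = A3; e.g. alpha (Evader) can still go to delta. Fixed point.
Pursuer's attractor = {bravo, lima, mike, nova, rho, sigma, zulu}; Evader avoids the target exactly from the complement.

alpha, delta, kilo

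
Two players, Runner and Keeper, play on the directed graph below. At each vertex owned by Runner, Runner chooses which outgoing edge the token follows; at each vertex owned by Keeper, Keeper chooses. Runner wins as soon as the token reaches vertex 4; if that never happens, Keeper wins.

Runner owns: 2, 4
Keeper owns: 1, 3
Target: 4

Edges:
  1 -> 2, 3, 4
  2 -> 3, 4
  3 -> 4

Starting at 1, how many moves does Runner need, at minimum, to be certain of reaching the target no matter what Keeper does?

A0 = {4}
A1: add {2, 3} — 2 (Runner) has 2→4; 3 (Keeper): all of {4} already in.
A2: add {1} — 1 (Keeper): all of {2, 3, 4} already in.
A2 = all vertices. Fixed point.
1 enters the attractor at level 2, so Runner can force the target in 2 moves from there.

2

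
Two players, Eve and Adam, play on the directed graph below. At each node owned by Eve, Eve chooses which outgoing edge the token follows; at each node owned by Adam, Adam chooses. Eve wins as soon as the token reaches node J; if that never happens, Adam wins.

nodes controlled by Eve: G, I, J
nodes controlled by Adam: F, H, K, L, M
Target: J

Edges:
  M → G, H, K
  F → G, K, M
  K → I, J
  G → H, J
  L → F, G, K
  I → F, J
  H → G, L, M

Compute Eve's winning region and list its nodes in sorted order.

A0 = {J}
A1: add {G, I} — G (Eve) has G→J; I (Eve) has I→J.
A2: add {K} — K (Adam): all of {I, J} already in.
A3 = A2; e.g. F (Adam) can still go to M. Fixed point.
Eve's winning region = {G, I, J, K}.

G, I, J, K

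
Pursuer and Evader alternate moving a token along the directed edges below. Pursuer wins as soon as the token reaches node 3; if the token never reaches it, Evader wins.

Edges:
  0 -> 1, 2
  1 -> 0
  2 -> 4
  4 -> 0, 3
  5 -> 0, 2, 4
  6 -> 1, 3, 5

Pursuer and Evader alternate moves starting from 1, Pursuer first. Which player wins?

Evader

Track states (vertex, player-to-move).
A0 = {(3,Pursuer), (3,Evader)}
A1: add {(4,Pursuer), (6,Pursuer)}.
A2: add {(2,Evader)}.
A3: add {(0,Pursuer), (5,Pursuer)}.
A4: add {(1,Evader), (4,Evader)}.
A5: add {(2,Pursuer)}.
A6: add {(5,Evader)}.
A7 = A6; e.g. (0,Evader) stays out. (1,Pursuer) never enters ⇒ Evader avoids the target.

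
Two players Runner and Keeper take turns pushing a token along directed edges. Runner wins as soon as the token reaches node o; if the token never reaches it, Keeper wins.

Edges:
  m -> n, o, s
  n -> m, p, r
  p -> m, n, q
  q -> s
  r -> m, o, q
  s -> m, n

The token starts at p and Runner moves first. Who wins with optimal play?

Keeper

Track states (vertex, player-to-move).
A0 = {(o,Runner), (o,Keeper)}
A1: add {(m,Runner), (r,Runner)}.
A2 = A1; e.g. (m,Keeper) stays out. (p,Runner) never enters ⇒ Keeper avoids the target.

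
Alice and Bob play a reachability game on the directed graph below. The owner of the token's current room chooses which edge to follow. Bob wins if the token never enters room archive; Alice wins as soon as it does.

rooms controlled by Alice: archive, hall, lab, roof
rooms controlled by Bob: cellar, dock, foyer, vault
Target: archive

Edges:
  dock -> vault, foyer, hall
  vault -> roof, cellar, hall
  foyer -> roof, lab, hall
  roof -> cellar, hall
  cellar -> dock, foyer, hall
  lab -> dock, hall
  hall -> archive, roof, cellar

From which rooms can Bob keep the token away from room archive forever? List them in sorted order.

cellar, dock, vault

A0 = {archive}
A1: add {hall} — hall (Alice) has hall→archive.
A2: add {lab, roof} — roof (Alice) has roof→hall; lab (Alice) has lab→hall.
A3: add {foyer} — foyer (Bob): all of {roof, lab, hall} already in.
A4 = A3; e.g. dock (Bob) can still go to vault. Fixed point.
Alice's attractor = {archive, foyer, hall, lab, roof}; Bob avoids the target exactly from the complement.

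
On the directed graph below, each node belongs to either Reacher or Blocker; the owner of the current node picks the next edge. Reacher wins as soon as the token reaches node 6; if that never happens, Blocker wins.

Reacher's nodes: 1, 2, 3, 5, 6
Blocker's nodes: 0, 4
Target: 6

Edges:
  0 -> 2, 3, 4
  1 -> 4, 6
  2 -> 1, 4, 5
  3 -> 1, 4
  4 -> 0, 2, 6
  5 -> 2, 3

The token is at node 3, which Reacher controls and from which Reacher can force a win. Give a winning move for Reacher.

1

A0 = {6}
A1: add {1} — 1 (Reacher) has 1→6.
A2: add {2, 3} — 2 (Reacher) has 2→1; 3 (Reacher) has 3→1.
A3: add {5} — 5 (Reacher) has 5→2.
A4 = A3; e.g. 0 (Blocker) can still go to 4. Fixed point.
From 3, successor 1 is in the attractor (rank 1); the other successor 4 is not.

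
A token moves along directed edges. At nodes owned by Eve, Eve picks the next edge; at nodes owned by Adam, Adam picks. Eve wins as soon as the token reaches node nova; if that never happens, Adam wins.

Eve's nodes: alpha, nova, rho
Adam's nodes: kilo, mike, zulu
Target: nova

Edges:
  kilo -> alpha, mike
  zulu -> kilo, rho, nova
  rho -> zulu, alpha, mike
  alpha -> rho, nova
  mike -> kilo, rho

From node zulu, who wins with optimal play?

Adam

A0 = {nova}
A1: add {alpha} — alpha (Eve) has alpha→nova.
A2: add {rho} — rho (Eve) has rho→alpha.
A3 = A2; e.g. kilo (Adam) can still go to mike. Fixed point.
zulu never enters the attractor, so Adam can avoid the target forever.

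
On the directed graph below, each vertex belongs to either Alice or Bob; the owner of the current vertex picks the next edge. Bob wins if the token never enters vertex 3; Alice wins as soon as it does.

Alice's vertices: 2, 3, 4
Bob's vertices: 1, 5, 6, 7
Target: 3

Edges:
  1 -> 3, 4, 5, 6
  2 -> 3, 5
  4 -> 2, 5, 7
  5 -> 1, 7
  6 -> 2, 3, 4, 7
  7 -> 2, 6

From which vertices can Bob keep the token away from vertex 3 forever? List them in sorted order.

1, 5, 6, 7

A0 = {3}
A1: add {2} — 2 (Alice) has 2→3.
A2: add {4} — 4 (Alice) has 4→2.
A3 = A2; e.g. 1 (Bob) can still go to 5. Fixed point.
Alice's attractor = {2, 3, 4}; Bob avoids the target exactly from the complement.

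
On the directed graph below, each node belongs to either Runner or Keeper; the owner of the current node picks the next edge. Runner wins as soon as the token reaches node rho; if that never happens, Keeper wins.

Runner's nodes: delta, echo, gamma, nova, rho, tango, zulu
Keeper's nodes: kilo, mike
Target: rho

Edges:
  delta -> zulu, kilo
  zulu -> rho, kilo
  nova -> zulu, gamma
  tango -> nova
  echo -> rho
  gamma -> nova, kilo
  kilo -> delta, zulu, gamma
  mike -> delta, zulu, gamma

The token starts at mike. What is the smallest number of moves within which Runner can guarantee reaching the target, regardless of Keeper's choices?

A0 = {rho}
A1: add {echo, zulu} — zulu (Runner) has zulu→rho; echo (Runner) has echo→rho.
A2: add {delta, nova} — delta (Runner) has delta→zulu; nova (Runner) has nova→zulu.
A3: add {gamma, tango} — tango (Runner) has tango→nova; gamma (Runner) has gamma→nova.
A4: add {kilo, mike} — kilo (Keeper): all of {delta, zulu, gamma} already in; mike (Keeper): all of {delta, zulu, gamma} already in.
A4 = all vertices. Fixed point.
mike enters the attractor at level 4, so Runner can force the target in 4 moves from there.

4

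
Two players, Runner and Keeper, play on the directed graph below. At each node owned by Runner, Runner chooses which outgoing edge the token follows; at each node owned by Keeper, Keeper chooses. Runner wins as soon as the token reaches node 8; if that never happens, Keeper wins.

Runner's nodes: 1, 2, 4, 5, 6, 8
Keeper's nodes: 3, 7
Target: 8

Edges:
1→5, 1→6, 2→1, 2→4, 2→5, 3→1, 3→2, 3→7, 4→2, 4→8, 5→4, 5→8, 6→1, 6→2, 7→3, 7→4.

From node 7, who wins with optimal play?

A0 = {8}
A1: add {4, 5} — 4 (Runner) has 4→8; 5 (Runner) has 5→8.
A2: add {1, 2} — 1 (Runner) has 1→5; 2 (Runner) has 2→4.
A3: add {6} — 6 (Runner) has 6→1.
A4 = A3; e.g. 3 (Keeper) can still go to 7. Fixed point.
7 never enters the attractor, so Keeper can avoid the target forever.

Keeper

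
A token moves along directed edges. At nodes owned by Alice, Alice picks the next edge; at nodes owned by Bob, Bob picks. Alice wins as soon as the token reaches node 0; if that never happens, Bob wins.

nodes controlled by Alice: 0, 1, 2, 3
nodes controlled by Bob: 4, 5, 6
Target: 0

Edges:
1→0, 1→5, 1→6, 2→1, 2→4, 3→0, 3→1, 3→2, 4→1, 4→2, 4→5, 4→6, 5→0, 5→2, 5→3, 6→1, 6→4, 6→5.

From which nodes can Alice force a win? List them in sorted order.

A0 = {0}
A1: add {1, 3} — 1 (Alice) has 1→0; 3 (Alice) has 3→0.
A2: add {2} — 2 (Alice) has 2→1.
A3: add {5} — 5 (Bob): all of {0, 2, 3} already in.
A4 = A3; e.g. 4 (Bob) can still go to 6. Fixed point.
Alice's winning region = {0, 1, 2, 3, 5}.

0, 1, 2, 3, 5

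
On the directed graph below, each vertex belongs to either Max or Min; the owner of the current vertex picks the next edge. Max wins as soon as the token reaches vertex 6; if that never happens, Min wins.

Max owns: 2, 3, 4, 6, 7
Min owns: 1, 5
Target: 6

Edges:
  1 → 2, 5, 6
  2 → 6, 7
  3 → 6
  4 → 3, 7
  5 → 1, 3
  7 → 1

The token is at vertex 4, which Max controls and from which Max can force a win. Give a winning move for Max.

3

A0 = {6}
A1: add {2, 3} — 2 (Max) has 2→6; 3 (Max) has 3→6.
A2: add {4} — 4 (Max) has 4→3.
A3 = A2; e.g. 1 (Min) can still go to 5. Fixed point.
From 4, successor 3 is in the attractor (rank 1); the other successor 7 is not.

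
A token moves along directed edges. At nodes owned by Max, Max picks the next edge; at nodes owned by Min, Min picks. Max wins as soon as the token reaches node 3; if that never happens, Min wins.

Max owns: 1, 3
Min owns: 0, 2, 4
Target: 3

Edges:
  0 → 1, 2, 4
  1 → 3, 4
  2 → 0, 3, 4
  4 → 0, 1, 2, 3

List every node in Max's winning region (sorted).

1, 3

A0 = {3}
A1: add {1} — 1 (Max) has 1→3.
A2 = A1; e.g. 0 (Min) can still go to 2. Fixed point.
Max's winning region = {1, 3}.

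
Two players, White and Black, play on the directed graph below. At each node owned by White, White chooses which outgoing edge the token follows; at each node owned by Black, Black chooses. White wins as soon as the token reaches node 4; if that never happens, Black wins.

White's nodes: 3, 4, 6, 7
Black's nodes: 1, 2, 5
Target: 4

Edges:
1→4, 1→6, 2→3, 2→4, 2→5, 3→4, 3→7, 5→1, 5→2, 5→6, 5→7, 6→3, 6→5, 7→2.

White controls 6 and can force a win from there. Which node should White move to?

A0 = {4}
A1: add {3} — 3 (White) has 3→4.
A2: add {6} — 6 (White) has 6→3.
A3: add {1} — 1 (Black): all of {4, 6} already in.
A4 = A3; e.g. 2 (Black) can still go to 5. Fixed point.
From 6, successor 3 is in the attractor (rank 1); the other successor 5 is not.

3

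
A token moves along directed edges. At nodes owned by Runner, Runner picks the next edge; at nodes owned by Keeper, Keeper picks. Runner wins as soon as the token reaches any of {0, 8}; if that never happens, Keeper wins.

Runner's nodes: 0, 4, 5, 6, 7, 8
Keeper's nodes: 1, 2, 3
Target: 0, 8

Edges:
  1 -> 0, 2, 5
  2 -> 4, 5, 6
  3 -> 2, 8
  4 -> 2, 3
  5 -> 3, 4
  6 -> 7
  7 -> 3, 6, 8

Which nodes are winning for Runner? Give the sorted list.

0, 6, 7, 8

A0 = {0, 8}
A1: add {7} — 7 (Runner) has 7→8.
A2: add {6} — 6 (Runner) has 6→7.
A3 = A2; e.g. 1 (Keeper) can still go to 2. Fixed point.
Runner's winning region = {0, 6, 7, 8}.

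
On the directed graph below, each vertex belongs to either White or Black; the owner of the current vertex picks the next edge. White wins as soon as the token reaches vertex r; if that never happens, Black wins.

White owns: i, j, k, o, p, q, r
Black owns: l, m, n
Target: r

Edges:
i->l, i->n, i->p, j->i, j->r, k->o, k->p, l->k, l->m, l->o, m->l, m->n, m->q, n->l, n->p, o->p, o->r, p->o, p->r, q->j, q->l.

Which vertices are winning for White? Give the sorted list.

A0 = {r}
A1: add {j, o, p} — j (White) has j→r; o (White) has o→r; p (White) has p→r.
A2: add {i, k, q} — i (White) has i→p; k (White) has k→o; q (White) has q→j.
A3 = A2; e.g. l (Black) can still go to m. Fixed point.
White's winning region = {i, j, k, o, p, q, r}.

i, j, k, o, p, q, r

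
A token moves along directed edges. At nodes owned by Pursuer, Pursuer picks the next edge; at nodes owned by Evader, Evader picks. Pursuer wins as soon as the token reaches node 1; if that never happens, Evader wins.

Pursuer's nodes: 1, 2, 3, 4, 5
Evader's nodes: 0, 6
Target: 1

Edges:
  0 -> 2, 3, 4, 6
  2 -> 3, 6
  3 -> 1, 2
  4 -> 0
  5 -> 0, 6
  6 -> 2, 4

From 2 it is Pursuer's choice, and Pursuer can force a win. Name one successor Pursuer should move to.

3

A0 = {1}
A1: add {3} — 3 (Pursuer) has 3→1.
A2: add {2} — 2 (Pursuer) has 2→3.
A3 = A2; e.g. 0 (Evader) can still go to 4. Fixed point.
From 2, successor 3 is in the attractor (rank 1); the other successor 6 is not.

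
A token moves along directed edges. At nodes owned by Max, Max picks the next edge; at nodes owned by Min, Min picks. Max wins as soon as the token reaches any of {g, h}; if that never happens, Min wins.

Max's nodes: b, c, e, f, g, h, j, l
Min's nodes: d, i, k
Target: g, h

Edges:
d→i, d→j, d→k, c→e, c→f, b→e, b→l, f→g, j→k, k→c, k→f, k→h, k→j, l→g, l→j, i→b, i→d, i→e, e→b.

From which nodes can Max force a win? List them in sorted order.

b, c, e, f, g, h, l

A0 = {g, h}
A1: add {f, l} — f (Max) has f→g; l (Max) has l→g.
A2: add {b, c} — b (Max) has b→l; c (Max) has c→f.
A3: add {e} — e (Max) has e→b.
A4 = A3; e.g. d (Min) can still go to i. Fixed point.
Max's winning region = {b, c, e, f, g, h, l}.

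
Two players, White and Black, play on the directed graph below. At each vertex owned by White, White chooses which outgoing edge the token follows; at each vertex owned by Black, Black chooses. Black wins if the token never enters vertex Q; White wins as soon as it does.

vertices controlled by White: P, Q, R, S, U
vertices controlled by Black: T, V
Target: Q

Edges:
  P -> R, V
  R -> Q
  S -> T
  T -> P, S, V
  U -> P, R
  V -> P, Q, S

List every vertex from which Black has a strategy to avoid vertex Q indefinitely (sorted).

A0 = {Q}
A1: add {R} — R (White) has R→Q.
A2: add {P, U} — P (White) has P→R; U (White) has U→R.
A3 = A2; e.g. S (White) has no edge into A2. Fixed point.
White's attractor = {P, Q, R, U}; Black avoids the target exactly from the complement.

S, T, V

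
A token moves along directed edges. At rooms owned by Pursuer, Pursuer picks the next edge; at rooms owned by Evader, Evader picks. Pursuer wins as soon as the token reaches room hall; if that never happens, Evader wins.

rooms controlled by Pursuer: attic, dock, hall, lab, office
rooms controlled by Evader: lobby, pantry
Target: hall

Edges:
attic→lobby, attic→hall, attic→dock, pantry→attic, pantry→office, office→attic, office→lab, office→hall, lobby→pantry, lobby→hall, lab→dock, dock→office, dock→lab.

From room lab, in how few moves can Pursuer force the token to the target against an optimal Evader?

3

A0 = {hall}
A1: add {attic, office} — attic (Pursuer) has attic→hall; office (Pursuer) has office→hall.
A2: add {dock, pantry} — pantry (Evader): all of {attic, office} already in; dock (Pursuer) has dock→office.
A3: add {lab, lobby} — lobby (Evader): all of {pantry, hall} already in; lab (Pursuer) has lab→dock.
A3 = all vertices. Fixed point.
lab enters the attractor at level 3, so Pursuer can force the target in 3 moves from there.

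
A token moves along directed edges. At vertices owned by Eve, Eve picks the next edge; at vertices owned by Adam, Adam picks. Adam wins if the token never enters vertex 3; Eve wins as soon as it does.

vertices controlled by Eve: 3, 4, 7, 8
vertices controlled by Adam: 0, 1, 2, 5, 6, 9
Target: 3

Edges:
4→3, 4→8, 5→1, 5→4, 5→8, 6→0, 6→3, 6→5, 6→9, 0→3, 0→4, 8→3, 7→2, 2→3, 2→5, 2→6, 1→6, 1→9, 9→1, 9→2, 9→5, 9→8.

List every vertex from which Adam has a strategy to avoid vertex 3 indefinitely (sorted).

A0 = {3}
A1: add {4, 8} — 4 (Eve) has 4→3; 8 (Eve) has 8→3.
A2: add {0} — 0 (Adam): all of {3, 4} already in.
A3 = A2; e.g. 1 (Adam) can still go to 6. Fixed point.
Eve's attractor = {0, 3, 4, 8}; Adam avoids the target exactly from the complement.

1, 2, 5, 6, 7, 9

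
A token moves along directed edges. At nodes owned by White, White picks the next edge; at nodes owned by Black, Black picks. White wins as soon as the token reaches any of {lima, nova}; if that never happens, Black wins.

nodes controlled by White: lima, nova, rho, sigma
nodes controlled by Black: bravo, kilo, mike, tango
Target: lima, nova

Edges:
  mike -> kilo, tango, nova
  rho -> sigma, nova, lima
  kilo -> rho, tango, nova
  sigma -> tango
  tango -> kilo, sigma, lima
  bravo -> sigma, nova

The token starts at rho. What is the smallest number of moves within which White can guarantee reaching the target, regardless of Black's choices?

1

A0 = {lima, nova}
A1: add {rho} — rho (White) has rho→nova.
A2 = A1; e.g. mike (Black) can still go to kilo. Fixed point.
rho enters the attractor at level 1, so White can force the target in 1 move from there.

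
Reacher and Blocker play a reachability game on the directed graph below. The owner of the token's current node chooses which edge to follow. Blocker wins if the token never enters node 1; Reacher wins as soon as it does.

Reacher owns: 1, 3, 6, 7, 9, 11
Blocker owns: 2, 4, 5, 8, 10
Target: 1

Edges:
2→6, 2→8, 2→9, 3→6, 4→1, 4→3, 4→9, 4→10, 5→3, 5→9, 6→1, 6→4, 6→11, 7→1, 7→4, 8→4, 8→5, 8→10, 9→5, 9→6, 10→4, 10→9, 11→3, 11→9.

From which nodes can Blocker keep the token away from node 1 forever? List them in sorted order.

A0 = {1}
A1: add {6, 7} — 6 (Reacher) has 6→1; 7 (Reacher) has 7→1.
A2: add {3, 9} — 3 (Reacher) has 3→6; 9 (Reacher) has 9→6.
A3: add {5, 11} — 5 (Blocker): all of {3, 9} already in; 11 (Reacher) has 11→3.
A4 = A3; e.g. 2 (Blocker) can still go to 8. Fixed point.
Reacher's attractor = {1, 3, 5, 6, 7, 9, 11}; Blocker avoids the target exactly from the complement.

2, 4, 8, 10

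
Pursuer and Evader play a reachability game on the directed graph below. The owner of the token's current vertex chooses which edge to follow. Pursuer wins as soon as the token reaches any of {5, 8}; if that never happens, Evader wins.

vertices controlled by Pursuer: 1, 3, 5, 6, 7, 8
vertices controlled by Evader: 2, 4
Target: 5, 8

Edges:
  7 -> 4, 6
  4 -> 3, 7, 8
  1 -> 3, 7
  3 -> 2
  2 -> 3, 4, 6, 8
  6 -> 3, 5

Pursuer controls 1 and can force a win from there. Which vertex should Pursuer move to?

7

A0 = {5, 8}
A1: add {6} — 6 (Pursuer) has 6→5.
A2: add {7} — 7 (Pursuer) has 7→6.
A3: add {1} — 1 (Pursuer) has 1→7.
A4 = A3; e.g. 2 (Evader) can still go to 3. Fixed point.
From 1, successor 7 is in the attractor (rank 2); the other successor 3 is not.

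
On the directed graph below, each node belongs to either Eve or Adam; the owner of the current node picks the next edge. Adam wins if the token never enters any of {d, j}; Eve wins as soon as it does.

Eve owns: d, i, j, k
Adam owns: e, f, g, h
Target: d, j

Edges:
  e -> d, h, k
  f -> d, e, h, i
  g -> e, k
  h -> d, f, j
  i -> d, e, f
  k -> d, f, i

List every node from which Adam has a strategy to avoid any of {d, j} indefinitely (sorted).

A0 = {d, j}
A1: add {i, k} — i (Eve) has i→d; k (Eve) has k→d.
A2 = A1; e.g. e (Adam) can still go to h. Fixed point.
Eve's attractor = {d, i, j, k}; Adam avoids the target exactly from the complement.

e, f, g, h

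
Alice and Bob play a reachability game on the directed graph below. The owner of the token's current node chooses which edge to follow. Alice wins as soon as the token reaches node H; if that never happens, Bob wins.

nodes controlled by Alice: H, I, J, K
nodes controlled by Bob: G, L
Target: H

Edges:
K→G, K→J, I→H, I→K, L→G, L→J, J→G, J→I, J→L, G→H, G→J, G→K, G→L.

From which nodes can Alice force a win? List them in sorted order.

A0 = {H}
A1: add {I} — I (Alice) has I→H.
A2: add {J} — J (Alice) has J→I.
A3: add {K} — K (Alice) has K→J.
A4 = A3; e.g. G (Bob) can still go to L. Fixed point.
Alice's winning region = {H, I, J, K}.

H, I, J, K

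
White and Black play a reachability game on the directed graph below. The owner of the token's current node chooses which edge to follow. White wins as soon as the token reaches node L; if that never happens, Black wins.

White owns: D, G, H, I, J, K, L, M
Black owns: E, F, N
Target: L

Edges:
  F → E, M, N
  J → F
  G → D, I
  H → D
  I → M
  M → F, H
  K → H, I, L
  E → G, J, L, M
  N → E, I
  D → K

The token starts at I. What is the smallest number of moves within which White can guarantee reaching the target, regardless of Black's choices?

A0 = {L}
A1: add {K} — K (White) has K→L.
A2: add {D} — D (White) has D→K.
A3: add {G, H} — G (White) has G→D; H (White) has H→D.
A4: add {M} — M (White) has M→H.
A5: add {I} — I (White) has I→M.
A6 = A5; e.g. E (Black) can still go to J. Fixed point.
I enters the attractor at level 5, so White can force the target in 5 moves from there.

5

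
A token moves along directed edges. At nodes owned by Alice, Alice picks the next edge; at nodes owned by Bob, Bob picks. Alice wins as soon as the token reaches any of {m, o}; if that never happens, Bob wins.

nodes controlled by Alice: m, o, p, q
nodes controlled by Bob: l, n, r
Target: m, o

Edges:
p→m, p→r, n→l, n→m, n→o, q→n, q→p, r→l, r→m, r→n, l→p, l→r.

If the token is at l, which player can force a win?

Bob

A0 = {m, o}
A1: add {p} — p (Alice) has p→m.
A2: add {q} — q (Alice) has q→p.
A3 = A2; e.g. l (Bob) can still go to r. Fixed point.
l never enters the attractor, so Bob can avoid the target forever.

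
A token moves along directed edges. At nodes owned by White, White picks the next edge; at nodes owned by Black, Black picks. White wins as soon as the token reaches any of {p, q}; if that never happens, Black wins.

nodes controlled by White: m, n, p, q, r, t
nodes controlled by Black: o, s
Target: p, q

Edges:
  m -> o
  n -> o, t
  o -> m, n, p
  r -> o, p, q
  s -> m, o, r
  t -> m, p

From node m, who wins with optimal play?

Black

A0 = {p, q}
A1: add {r, t} — r (White) has r→p; t (White) has t→p.
A2: add {n} — n (White) has n→t.
A3 = A2; e.g. m (White) has no edge into A2. Fixed point.
m never enters the attractor, so Black can avoid the target forever.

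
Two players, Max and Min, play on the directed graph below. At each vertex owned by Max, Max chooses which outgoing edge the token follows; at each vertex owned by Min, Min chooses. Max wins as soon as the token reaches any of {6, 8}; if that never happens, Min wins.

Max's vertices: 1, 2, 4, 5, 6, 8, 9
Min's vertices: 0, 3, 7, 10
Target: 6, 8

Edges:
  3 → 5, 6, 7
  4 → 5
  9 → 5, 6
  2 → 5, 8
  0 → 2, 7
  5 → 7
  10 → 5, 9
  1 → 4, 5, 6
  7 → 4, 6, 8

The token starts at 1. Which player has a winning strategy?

Max

A0 = {6, 8}
A1: add {1, 2, 9} — 1 (Max) has 1→6; 2 (Max) has 2→8; 9 (Max) has 9→6.
A2 = A1; e.g. 0 (Min) can still go to 7. Fixed point.
1 ∈ A1, so Max can force the target.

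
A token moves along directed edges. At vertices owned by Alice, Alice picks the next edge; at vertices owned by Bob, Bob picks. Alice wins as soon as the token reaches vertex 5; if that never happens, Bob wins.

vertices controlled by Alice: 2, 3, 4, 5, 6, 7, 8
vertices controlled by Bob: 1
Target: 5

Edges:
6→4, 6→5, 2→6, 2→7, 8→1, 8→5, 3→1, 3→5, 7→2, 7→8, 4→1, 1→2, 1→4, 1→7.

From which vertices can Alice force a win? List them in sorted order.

A0 = {5}
A1: add {3, 6, 8} — 3 (Alice) has 3→5; 6 (Alice) has 6→5; 8 (Alice) has 8→5.
A2: add {2, 7} — 2 (Alice) has 2→6; 7 (Alice) has 7→8.
A3 = A2; e.g. 1 (Bob) can still go to 4. Fixed point.
Alice's winning region = {2, 3, 5, 6, 7, 8}.

2, 3, 5, 6, 7, 8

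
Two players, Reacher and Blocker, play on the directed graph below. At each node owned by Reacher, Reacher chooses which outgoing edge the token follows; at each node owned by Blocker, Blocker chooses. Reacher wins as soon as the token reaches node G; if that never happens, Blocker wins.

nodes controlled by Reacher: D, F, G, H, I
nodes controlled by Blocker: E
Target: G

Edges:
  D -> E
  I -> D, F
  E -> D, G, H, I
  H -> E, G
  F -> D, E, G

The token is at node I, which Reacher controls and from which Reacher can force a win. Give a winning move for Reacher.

A0 = {G}
A1: add {F, H} — F (Reacher) has F→G; H (Reacher) has H→G.
A2: add {I} — I (Reacher) has I→F.
A3 = A2; e.g. D (Reacher) has no edge into A2. Fixed point.
From I, successor F is in the attractor (rank 1); the other successor D is not.

F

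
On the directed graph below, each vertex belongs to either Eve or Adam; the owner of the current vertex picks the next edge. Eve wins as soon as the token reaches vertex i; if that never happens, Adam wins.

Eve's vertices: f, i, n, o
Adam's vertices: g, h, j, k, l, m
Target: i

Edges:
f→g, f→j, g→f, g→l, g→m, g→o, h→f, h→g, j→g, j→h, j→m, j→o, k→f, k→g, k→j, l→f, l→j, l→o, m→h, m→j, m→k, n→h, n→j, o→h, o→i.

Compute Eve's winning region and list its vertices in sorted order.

A0 = {i}
A1: add {o} — o (Eve) has o→i.
A2 = A1; e.g. f (Eve) has no edge into A1. Fixed point.
Eve's winning region = {i, o}.

i, o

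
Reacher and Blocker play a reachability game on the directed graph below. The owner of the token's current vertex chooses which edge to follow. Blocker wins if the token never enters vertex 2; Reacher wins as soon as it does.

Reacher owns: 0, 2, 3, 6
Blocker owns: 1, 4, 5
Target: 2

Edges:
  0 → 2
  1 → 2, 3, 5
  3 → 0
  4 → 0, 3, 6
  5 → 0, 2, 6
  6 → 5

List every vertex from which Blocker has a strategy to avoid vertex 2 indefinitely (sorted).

A0 = {2}
A1: add {0} — 0 (Reacher) has 0→2.
A2: add {3} — 3 (Reacher) has 3→0.
A3 = A2; e.g. 1 (Blocker) can still go to 5. Fixed point.
Reacher's attractor = {0, 2, 3}; Blocker avoids the target exactly from the complement.

1, 4, 5, 6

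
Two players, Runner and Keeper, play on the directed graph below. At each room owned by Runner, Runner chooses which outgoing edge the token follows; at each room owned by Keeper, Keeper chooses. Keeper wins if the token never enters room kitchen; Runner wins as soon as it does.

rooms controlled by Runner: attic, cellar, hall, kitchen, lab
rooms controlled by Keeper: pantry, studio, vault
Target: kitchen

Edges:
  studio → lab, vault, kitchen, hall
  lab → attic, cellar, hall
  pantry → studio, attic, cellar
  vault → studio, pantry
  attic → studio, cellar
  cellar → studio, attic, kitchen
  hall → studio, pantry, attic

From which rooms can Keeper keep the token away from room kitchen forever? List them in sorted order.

A0 = {kitchen}
A1: add {cellar} — cellar (Runner) has cellar→kitchen.
A2: add {attic, lab} — lab (Runner) has lab→cellar; attic (Runner) has attic→cellar.
A3: add {hall} — hall (Runner) has hall→attic.
A4 = A3; e.g. studio (Keeper) can still go to vault. Fixed point.
Runner's attractor = {attic, cellar, hall, kitchen, lab}; Keeper avoids the target exactly from the complement.

pantry, studio, vault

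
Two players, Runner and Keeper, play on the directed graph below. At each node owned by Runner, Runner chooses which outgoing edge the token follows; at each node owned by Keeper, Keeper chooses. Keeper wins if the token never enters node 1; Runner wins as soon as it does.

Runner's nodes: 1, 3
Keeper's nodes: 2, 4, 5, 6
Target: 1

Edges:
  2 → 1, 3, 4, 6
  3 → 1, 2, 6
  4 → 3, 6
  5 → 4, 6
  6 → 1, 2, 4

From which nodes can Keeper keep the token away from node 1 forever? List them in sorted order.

2, 4, 5, 6

A0 = {1}
A1: add {3} — 3 (Runner) has 3→1.
A2 = A1; e.g. 2 (Keeper) can still go to 4. Fixed point.
Runner's attractor = {1, 3}; Keeper avoids the target exactly from the complement.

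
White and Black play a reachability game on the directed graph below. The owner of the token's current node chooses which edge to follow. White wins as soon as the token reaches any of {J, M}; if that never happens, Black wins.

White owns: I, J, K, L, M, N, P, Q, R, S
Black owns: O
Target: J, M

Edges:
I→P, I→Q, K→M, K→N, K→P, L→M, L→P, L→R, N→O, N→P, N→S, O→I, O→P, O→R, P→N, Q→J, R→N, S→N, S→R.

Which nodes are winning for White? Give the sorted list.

I, J, K, L, M, Q

A0 = {J, M}
A1: add {K, L, Q} — K (White) has K→M; L (White) has L→M; Q (White) has Q→J.
A2: add {I} — I (White) has I→Q.
A3 = A2; e.g. N (White) has no edge into A2. Fixed point.
White's winning region = {I, J, K, L, M, Q}.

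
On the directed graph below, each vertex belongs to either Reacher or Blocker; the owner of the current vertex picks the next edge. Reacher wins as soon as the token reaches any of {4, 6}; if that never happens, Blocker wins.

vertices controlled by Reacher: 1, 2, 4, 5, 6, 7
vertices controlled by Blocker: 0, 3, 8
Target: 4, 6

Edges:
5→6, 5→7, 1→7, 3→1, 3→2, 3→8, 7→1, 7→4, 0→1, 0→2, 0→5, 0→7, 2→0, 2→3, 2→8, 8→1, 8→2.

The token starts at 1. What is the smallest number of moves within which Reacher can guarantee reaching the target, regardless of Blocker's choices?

A0 = {4, 6}
A1: add {5, 7} — 5 (Reacher) has 5→6; 7 (Reacher) has 7→4.
A2: add {1} — 1 (Reacher) has 1→7.
A3 = A2; e.g. 0 (Blocker) can still go to 2. Fixed point.
1 enters the attractor at level 2, so Reacher can force the target in 2 moves from there.

2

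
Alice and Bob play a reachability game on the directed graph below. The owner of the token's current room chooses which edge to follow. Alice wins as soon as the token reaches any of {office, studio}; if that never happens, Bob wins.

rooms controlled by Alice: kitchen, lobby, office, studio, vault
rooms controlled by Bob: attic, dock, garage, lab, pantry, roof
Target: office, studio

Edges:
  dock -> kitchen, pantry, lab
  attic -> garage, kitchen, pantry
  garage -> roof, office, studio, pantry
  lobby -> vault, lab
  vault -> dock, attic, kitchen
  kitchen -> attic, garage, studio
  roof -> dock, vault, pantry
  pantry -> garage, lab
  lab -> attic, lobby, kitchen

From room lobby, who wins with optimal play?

A0 = {office, studio}
A1: add {kitchen} — kitchen (Alice) has kitchen→studio.
A2: add {vault} — vault (Alice) has vault→kitchen.
A3: add {lobby} — lobby (Alice) has lobby→vault.
A4 = A3; e.g. dock (Bob) can still go to pantry. Fixed point.
lobby ∈ A3, so Alice can force the target.

Alice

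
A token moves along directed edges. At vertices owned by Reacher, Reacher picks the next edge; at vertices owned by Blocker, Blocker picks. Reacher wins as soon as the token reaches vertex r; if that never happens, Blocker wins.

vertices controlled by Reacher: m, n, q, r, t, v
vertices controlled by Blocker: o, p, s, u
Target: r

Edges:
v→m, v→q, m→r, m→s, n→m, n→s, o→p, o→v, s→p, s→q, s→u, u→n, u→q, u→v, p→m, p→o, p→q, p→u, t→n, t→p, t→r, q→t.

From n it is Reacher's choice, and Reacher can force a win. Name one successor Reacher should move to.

A0 = {r}
A1: add {m, t} — m (Reacher) has m→r; t (Reacher) has t→r.
A2: add {n, q, v} — n (Reacher) has n→m; q (Reacher) has q→t; v (Reacher) has v→m.
A3: add {u} — u (Blocker): all of {n, q, v} already in.
A4 = A3; e.g. o (Blocker) can still go to p. Fixed point.
From n, successor m is in the attractor (rank 1); the other successor s is not.

m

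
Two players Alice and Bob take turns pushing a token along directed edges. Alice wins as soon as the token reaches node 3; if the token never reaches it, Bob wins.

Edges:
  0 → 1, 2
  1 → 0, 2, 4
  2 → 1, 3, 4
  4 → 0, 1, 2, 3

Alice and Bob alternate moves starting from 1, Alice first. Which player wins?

Bob

Track states (vertex, player-to-move).
A0 = {(3,Alice), (3,Bob)}
A1: add {(2,Alice), (4,Alice)}.
A2 = A1; e.g. (0,Alice) stays out. (1,Alice) never enters ⇒ Bob avoids the target.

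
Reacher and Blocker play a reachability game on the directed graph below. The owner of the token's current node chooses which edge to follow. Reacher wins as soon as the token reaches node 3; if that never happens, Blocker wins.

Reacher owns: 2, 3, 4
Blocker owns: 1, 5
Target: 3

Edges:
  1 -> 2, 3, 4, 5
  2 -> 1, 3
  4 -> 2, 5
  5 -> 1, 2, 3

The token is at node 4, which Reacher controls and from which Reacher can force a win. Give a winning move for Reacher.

A0 = {3}
A1: add {2} — 2 (Reacher) has 2→3.
A2: add {4} — 4 (Reacher) has 4→2.
A3 = A2; e.g. 1 (Blocker) can still go to 5. Fixed point.
From 4, successor 2 is in the attractor (rank 1); the other successor 5 is not.

2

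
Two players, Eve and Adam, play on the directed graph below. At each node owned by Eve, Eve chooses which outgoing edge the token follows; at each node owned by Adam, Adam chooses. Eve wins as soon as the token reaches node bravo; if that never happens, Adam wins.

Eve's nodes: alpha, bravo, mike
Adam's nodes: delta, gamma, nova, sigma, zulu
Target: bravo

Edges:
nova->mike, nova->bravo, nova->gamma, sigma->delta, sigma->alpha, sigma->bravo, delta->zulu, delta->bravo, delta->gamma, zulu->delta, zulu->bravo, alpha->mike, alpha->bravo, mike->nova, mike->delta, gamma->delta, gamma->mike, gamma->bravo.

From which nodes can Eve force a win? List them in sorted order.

alpha, bravo

A0 = {bravo}
A1: add {alpha} — alpha (Eve) has alpha→bravo.
A2 = A1; e.g. nova (Adam) can still go to mike. Fixed point.
Eve's winning region = {alpha, bravo}.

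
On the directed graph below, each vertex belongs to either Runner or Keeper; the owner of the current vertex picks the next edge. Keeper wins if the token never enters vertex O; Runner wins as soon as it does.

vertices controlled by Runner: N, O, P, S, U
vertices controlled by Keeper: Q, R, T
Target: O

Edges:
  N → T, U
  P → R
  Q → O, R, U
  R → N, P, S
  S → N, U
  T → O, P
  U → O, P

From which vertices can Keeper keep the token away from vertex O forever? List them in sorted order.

P, Q, R, T

A0 = {O}
A1: add {U} — U (Runner) has U→O.
A2: add {N, S} — N (Runner) has N→U; S (Runner) has S→U.
A3 = A2; e.g. P (Runner) has no edge into A2. Fixed point.
Runner's attractor = {N, O, S, U}; Keeper avoids the target exactly from the complement.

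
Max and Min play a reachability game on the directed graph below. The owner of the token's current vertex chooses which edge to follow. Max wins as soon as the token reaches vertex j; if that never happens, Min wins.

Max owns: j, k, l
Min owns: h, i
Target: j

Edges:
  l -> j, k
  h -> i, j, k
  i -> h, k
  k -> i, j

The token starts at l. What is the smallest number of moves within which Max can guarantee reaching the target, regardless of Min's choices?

A0 = {j}
A1: add {k, l} — k (Max) has k→j; l (Max) has l→j.
A2 = A1; e.g. h (Min) can still go to i. Fixed point.
l enters the attractor at level 1, so Max can force the target in 1 move from there.

1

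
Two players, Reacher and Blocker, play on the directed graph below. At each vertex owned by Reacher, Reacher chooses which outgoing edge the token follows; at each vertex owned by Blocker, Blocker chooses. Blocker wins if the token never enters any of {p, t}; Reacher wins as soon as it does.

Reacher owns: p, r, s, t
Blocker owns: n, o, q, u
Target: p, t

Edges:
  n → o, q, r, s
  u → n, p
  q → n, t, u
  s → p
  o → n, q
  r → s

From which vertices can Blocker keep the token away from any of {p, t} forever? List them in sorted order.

n, o, q, u

A0 = {p, t}
A1: add {s} — s (Reacher) has s→p.
A2: add {r} — r (Reacher) has r→s.
A3 = A2; e.g. n (Blocker) can still go to o. Fixed point.
Reacher's attractor = {p, r, s, t}; Blocker avoids the target exactly from the complement.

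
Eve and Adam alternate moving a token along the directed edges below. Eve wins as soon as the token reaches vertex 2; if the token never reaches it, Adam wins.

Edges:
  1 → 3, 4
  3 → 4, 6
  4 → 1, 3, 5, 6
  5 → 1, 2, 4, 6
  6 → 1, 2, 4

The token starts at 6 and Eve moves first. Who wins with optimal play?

Eve

Track states (vertex, player-to-move).
A0 = {(2,Eve), (2,Adam)}
A1: add {(5,Eve), (6,Eve)}.
(6,Eve) ∈ A1 ⇒ Eve forces the target.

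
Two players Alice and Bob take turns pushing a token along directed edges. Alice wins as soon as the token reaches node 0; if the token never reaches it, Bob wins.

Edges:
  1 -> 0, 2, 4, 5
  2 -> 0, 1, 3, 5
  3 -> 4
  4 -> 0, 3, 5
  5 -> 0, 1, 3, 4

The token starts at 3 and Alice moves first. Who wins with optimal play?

Bob

Track states (vertex, player-to-move).
A0 = {(0,Alice), (0,Bob)}
A1: add {(1,Alice), (2,Alice), (4,Alice), (5,Alice)}.
A2: add {(1,Bob), (3,Bob)}.
A3 = A2; e.g. (2,Bob) stays out. (3,Alice) never enters ⇒ Bob avoids the target.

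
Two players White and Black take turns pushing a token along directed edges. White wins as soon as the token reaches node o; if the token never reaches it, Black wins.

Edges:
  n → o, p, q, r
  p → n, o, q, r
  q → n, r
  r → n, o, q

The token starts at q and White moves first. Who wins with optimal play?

Track states (vertex, player-to-move).
A0 = {(o,White), (o,Black)}
A1: add {(n,White), (p,White), (r,White)}.
A2: add {(q,Black)}.
A3 = A2; e.g. (n,Black) stays out. (q,White) never enters ⇒ Black avoids the target.

Black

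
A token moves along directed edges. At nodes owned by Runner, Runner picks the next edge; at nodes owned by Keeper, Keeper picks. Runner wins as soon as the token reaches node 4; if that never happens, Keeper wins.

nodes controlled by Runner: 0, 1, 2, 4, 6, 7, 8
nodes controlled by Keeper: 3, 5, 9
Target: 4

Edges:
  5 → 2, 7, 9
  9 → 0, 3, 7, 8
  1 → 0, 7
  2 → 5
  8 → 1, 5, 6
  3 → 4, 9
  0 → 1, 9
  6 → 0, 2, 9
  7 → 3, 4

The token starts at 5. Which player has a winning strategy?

A0 = {4}
A1: add {7} — 7 (Runner) has 7→4.
A2: add {1} — 1 (Runner) has 1→7.
A3: add {0, 8} — 0 (Runner) has 0→1; 8 (Runner) has 8→1.
A4: add {6} — 6 (Runner) has 6→0.
A5 = A4; e.g. 2 (Runner) has no edge into A4. Fixed point.
5 never enters the attractor, so Keeper can avoid the target forever.

Keeper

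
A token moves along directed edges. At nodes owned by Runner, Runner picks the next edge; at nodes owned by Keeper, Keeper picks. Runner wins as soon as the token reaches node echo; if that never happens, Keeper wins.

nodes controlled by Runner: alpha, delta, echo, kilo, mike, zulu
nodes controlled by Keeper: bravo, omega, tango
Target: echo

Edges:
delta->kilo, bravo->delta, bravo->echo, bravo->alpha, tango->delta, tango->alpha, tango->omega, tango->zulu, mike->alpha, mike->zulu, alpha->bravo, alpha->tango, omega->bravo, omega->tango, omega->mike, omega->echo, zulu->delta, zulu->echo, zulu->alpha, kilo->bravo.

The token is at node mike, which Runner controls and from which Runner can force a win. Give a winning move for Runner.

zulu

A0 = {echo}
A1: add {zulu} — zulu (Runner) has zulu→echo.
A2: add {mike} — mike (Runner) has mike→zulu.
A3 = A2; e.g. delta (Runner) has no edge into A2. Fixed point.
From mike, successor zulu is in the attractor (rank 1); the other successor alpha is not.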